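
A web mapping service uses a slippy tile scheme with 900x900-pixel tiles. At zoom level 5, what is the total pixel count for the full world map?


tiles per axis = 2^5 = 32
total tiles = 32^2 = 1024
pixels per axis = 32 * 900 = 28800
total pixels = 28800^2 = 829440000

829440000 pixels


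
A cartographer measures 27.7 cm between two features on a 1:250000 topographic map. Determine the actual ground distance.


ground = 27.7 cm * 250000 / 100 = 69250.0 m = 69.25 km

69.25 km


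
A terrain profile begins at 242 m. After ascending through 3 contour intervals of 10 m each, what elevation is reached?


elevation = 242 + 3 * 10 = 272 m

272 m


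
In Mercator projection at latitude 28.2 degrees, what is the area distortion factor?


area_distortion = 1/cos^2(28.2) = 1.288

1.288


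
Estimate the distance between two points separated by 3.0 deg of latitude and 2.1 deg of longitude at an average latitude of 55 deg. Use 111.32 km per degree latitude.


dlat_km = 3.0 * 111.32 = 333.96
dlon_km = 2.1 * 111.32 * cos(55) ≈ 134.086
dist = sqrt(333.96^2 + 134.086^2) ≈ 359.9 km

359.9 km


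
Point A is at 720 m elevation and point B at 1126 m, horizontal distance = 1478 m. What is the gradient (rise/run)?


gradient = (1126 - 720) / 1478 = 406 / 1478 = 0.2747

0.2747


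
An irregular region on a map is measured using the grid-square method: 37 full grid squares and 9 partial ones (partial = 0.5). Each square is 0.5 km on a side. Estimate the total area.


effective squares = 37 + 9 * 0.5 = 41.5
area = 41.5 * 0.25 = 10.375 km^2

10.375 km^2


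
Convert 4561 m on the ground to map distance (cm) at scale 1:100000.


map_cm = 4561 * 100 / 100000 = 4.561 cm ≈ 4.56 cm

4.56 cm


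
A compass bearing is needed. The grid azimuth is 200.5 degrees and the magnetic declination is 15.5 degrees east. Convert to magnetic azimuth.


magnetic azimuth = grid azimuth - declination (east +ve)
mag_az = 200.5 - 15.5 = 185.0 degrees

185.0 degrees


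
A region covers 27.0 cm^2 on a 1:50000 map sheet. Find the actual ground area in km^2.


ground_area = 27.0 * (50000/100)^2 = 6750000.0 m^2 = 6.75 km^2

6.75 km^2


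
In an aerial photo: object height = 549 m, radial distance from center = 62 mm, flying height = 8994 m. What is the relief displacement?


d = h * r / H = 549 * 62 / 8994 = 3.78 mm

3.78 mm


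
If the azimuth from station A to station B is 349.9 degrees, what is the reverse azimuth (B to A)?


back azimuth = (349.9 + 180) mod 360 = 169.9 degrees

169.9 degrees


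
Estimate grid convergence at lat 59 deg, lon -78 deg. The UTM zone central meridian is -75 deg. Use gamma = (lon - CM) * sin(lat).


gamma = (-78 - -75) * sin(59) = -3 * 0.857167 = -2.572 degrees

-2.572 degrees


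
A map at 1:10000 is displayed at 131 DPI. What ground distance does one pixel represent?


pixel_cm = 2.54 / 131 ≈ 0.019389 cm
ground = pixel_cm * 10000 / 100 = 2.54 * 10000 / (131 * 100) = 25400 / 13100 ≈ 1.94 m

1.94 m


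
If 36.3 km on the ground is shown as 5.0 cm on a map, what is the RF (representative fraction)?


ground = 36.3 km = 3630000 cm; RF denominator = ground / map = 3630000 / 5.0 = 726000; RF = 1:726000

1:726000


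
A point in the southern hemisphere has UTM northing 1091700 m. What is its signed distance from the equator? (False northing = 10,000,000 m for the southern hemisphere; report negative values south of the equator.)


For southern: actual = 1091700 - 10000000 = -8908300 m

-8908300 m


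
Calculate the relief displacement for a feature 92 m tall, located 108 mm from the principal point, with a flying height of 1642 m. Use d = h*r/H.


d = h * r / H = 92 * 108 / 1642 = 6.05 mm

6.05 mm


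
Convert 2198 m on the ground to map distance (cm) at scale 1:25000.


map_cm = 2198 * 100 / 25000 = 8.792 cm ≈ 8.79 cm

8.79 cm


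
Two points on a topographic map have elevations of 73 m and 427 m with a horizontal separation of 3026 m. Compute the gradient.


gradient = (427 - 73) / 3026 = 354 / 3026 = 0.117

0.117


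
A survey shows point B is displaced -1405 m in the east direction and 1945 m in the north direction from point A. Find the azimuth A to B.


az = atan2(-1405, 1945) = -35.8 deg
adjusted to 0-360: 324.2 degrees

324.2 degrees


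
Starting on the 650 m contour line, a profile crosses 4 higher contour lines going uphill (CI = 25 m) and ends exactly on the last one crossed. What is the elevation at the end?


elevation = 650 + 4 * 25 = 750 m

750 m


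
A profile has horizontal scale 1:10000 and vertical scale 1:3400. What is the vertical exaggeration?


VE = horizontal_scale / vertical_scale = 10000 / 3400 ≈ 2.9

2.9x


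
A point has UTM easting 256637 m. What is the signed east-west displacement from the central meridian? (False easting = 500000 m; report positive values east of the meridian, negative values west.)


displacement = 256637 - 500000 = -243363 m

-243363 m


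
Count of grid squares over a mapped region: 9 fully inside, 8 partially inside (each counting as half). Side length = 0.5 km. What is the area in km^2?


effective squares = 9 + 8 * 0.5 = 13.0
area = 13.0 * 0.25 = 3.25 km^2

3.25 km^2


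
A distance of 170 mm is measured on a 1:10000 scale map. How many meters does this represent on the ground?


ground = 170 mm * 10000 / 1000 = 1700.0 m

1700.0 m


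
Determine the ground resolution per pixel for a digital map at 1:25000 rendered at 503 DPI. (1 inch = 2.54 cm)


pixel_cm = 2.54 / 503 ≈ 0.00505 cm
ground = pixel_cm * 25000 / 100 = 2.54 * 25000 / (503 * 100) = 63500 / 50300 ≈ 1.26 m

1.26 m


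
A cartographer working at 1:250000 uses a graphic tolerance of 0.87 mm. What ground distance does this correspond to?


ground = 0.87 mm * 250000 / 1000 = 217.5 m

217.5 m


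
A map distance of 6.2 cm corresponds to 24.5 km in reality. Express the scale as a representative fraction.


ground = 24.5 km = 2450000 cm; RF denominator = ground / map = 2450000 / 6.2 ≈ 395161; RF = 1:395161

1:395161


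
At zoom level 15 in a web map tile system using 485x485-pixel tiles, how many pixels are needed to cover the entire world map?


tiles per axis = 2^15 = 32768
total tiles = 32768^2 = 1073741824
pixels per axis = 32768 * 485 = 15892480
total pixels = 15892480^2 = 252570920550400

252570920550400 pixels


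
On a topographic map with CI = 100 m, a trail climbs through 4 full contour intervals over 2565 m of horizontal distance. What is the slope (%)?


elevation change = 4 * 100 = 400 m
slope = 400 / 2565 * 100 = 15.6%

15.6%


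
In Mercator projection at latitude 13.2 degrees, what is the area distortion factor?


area_distortion = 1/cos^2(13.2) = 1.055

1.055


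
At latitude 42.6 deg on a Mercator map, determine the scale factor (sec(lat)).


SF = 1 / cos(42.6) = 1 / 0.736097 = 1.359

1.359


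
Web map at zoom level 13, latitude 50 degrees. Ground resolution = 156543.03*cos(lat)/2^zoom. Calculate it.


res = 156543.03 * cos(50) / 2^13 = 156543.03 * 0.64278761 / 8192 = 12.28 m/pixel

12.28 m/pixel


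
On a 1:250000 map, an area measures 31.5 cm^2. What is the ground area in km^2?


ground_area = 31.5 * (250000/100)^2 = 196875000.0 m^2 = 196.875 km^2

196.875 km^2


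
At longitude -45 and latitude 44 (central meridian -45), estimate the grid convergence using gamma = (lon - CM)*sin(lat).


gamma = (-45 - -45) * sin(44) = 0 * 0.694658 = 0.0 degrees

0.0 degrees


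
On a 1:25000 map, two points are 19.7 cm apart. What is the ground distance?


ground = 19.7 cm * 25000 / 100 = 4925.0 m = 4.925 km

4.925 km


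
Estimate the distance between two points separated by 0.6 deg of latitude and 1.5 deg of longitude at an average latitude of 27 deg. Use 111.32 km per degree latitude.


dlat_km = 0.6 * 111.32 = 66.792
dlon_km = 1.5 * 111.32 * cos(27) ≈ 148.78
dist = sqrt(66.792^2 + 148.78^2) ≈ 163.1 km

163.1 km


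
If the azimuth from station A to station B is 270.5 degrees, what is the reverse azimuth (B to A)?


back azimuth = (270.5 + 180) mod 360 = 90.5 degrees

90.5 degrees


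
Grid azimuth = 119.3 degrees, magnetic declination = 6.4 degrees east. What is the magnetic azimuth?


magnetic azimuth = grid azimuth - declination (east +ve)
mag_az = 119.3 - 6.4 = 112.9 degrees

112.9 degrees


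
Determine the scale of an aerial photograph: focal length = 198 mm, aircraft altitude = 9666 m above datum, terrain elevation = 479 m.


scale = f / (H - h) = 198 mm / 9187 m = 198 / 9187000 = 1:46399

1:46399


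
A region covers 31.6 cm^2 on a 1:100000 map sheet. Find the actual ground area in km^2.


ground_area = 31.6 * (100000/100)^2 = 31600000.0 m^2 = 31.6 km^2

31.6 km^2


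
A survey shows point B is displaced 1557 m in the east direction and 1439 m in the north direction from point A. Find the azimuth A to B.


az = atan2(1557, 1439) = 47.3 deg
adjusted to 0-360: 47.3 degrees

47.3 degrees


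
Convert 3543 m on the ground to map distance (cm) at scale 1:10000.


map_cm = 3543 * 100 / 10000 = 35.43 cm

35.43 cm


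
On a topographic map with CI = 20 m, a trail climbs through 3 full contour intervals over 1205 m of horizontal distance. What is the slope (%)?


elevation change = 3 * 20 = 60 m
slope = 60 / 1205 * 100 = 5.0%

5.0%


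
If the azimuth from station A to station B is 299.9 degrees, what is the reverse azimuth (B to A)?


back azimuth = (299.9 + 180) mod 360 = 119.9 degrees

119.9 degrees


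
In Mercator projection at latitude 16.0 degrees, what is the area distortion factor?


area_distortion = 1/cos^2(16.0) = 1.082

1.082


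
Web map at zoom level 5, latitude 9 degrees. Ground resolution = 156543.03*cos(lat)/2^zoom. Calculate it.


res = 156543.03 * cos(9) / 2^5 = 156543.03 * 0.98768834 / 32 = 4831.74 m/pixel

4831.74 m/pixel


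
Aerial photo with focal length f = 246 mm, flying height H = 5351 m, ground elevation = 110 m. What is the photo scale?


scale = f / (H - h) = 246 mm / 5241 m = 246 / 5241000 = 1:21305

1:21305


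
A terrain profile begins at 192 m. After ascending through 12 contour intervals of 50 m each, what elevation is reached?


elevation = 192 + 12 * 50 = 792 m

792 m


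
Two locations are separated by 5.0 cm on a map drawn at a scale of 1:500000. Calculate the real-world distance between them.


ground = 5.0 cm * 500000 / 100 = 25000.0 m = 25.0 km

25.0 km


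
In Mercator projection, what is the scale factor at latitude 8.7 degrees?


SF = 1 / cos(8.7) = 1 / 0.988494 = 1.012

1.012


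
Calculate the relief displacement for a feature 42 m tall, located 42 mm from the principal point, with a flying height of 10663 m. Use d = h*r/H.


d = h * r / H = 42 * 42 / 10663 = 0.17 mm

0.17 mm


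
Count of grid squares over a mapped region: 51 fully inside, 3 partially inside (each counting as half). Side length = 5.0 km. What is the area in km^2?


effective squares = 51 + 3 * 0.5 = 52.5
area = 52.5 * 25.0 = 1312.5 km^2

1312.5 km^2


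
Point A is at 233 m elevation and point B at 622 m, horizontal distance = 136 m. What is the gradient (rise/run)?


gradient = (622 - 233) / 136 = 389 / 136 = 2.8603

2.8603


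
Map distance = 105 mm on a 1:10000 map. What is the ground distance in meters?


ground = 105 mm * 10000 / 1000 = 1050.0 m

1050.0 m


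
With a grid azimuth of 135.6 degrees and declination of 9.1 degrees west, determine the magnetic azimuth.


magnetic azimuth = grid azimuth - declination (east +ve)
mag_az = 135.6 - -9.1 = 144.7 degrees

144.7 degrees


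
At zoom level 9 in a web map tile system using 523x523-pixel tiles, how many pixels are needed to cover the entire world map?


tiles per axis = 2^9 = 512
total tiles = 512^2 = 262144
pixels per axis = 512 * 523 = 267776
total pixels = 267776^2 = 71703986176

71703986176 pixels


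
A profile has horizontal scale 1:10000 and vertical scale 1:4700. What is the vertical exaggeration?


VE = horizontal_scale / vertical_scale = 10000 / 4700 ≈ 2.1

2.1x


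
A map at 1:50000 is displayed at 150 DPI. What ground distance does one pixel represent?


pixel_cm = 2.54 / 150 ≈ 0.016933 cm
ground = pixel_cm * 50000 / 100 = 2.54 * 50000 / (150 * 100) = 127000 / 15000 ≈ 8.47 m

8.47 m


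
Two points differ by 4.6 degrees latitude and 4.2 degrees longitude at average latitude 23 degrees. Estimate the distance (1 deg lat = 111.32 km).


dlat_km = 4.6 * 111.32 = 512.072
dlon_km = 4.2 * 111.32 * cos(23) ≈ 430.377
dist = sqrt(512.072^2 + 430.377^2) ≈ 668.9 km

668.9 km


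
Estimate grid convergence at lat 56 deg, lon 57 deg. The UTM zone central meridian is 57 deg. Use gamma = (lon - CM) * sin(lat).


gamma = (57 - 57) * sin(56) = 0 * 0.829038 = 0.0 degrees

0.0 degrees


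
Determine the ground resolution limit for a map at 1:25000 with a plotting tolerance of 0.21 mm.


ground = 0.21 mm * 25000 / 1000 = 5.25 m

5.25 m


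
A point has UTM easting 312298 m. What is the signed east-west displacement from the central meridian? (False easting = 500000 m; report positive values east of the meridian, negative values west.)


displacement = 312298 - 500000 = -187702 m

-187702 m


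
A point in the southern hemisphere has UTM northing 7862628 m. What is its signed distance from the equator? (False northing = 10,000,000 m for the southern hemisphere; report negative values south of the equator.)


For southern: actual = 7862628 - 10000000 = -2137372 m

-2137372 m


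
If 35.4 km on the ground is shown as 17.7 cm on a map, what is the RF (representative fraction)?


ground = 35.4 km = 3540000 cm; RF denominator = ground / map = 3540000 / 17.7 = 200000; RF = 1:200000

1:200000


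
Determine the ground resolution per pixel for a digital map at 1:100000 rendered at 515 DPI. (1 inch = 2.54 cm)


pixel_cm = 2.54 / 515 ≈ 0.004932 cm
ground = pixel_cm * 100000 / 100 = 2.54 * 100000 / (515 * 100) = 254000 / 51500 ≈ 4.93 m

4.93 m


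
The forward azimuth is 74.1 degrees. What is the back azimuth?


back azimuth = (74.1 + 180) mod 360 = 254.1 degrees

254.1 degrees


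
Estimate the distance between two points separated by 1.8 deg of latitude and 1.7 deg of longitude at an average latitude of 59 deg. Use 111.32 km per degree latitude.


dlat_km = 1.8 * 111.32 = 200.376
dlon_km = 1.7 * 111.32 * cos(59) ≈ 97.468
dist = sqrt(200.376^2 + 97.468^2) ≈ 222.8 km

222.8 km


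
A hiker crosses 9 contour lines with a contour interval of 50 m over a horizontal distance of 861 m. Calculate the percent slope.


elevation change = 9 * 50 = 450 m
slope = 450 / 861 * 100 = 52.3%

52.3%


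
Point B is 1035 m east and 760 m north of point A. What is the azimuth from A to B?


az = atan2(1035, 760) = 53.7 deg
adjusted to 0-360: 53.7 degrees

53.7 degrees


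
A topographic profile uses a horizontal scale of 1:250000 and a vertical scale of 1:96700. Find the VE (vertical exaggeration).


VE = horizontal_scale / vertical_scale = 250000 / 96700 ≈ 2.6

2.6x


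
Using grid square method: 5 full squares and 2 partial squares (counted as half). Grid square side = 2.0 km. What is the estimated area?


effective squares = 5 + 2 * 0.5 = 6.0
area = 6.0 * 4.0 = 24.0 km^2

24.0 km^2


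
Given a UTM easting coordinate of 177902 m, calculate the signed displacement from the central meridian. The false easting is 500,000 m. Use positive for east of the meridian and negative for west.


displacement = 177902 - 500000 = -322098 m

-322098 m


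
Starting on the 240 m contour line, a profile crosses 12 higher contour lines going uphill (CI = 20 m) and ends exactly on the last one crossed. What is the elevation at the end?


elevation = 240 + 12 * 20 = 480 m

480 m


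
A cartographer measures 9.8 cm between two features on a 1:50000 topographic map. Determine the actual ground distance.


ground = 9.8 cm * 50000 / 100 = 4900.0 m = 4.9 km

4.9 km


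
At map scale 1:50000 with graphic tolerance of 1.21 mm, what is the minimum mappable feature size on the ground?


ground = 1.21 mm * 50000 / 1000 = 60.5 m

60.5 m


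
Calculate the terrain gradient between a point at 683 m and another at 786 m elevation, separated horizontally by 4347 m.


gradient = (786 - 683) / 4347 = 103 / 4347 = 0.0237

0.0237


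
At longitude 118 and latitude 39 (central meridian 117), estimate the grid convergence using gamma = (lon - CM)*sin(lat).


gamma = (118 - 117) * sin(39) = 1 * 0.62932 = 0.629 degrees

0.629 degrees


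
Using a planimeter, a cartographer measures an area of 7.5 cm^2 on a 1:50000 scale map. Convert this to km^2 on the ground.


ground_area = 7.5 * (50000/100)^2 = 1875000.0 m^2 = 1.875 km^2

1.875 km^2


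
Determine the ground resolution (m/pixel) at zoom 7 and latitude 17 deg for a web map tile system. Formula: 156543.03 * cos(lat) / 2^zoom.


res = 156543.03 * cos(17) / 2^7 = 156543.03 * 0.95630476 / 128 = 1169.55 m/pixel

1169.55 m/pixel


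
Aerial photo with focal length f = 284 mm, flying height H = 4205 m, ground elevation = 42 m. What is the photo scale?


scale = f / (H - h) = 284 mm / 4163 m = 284 / 4163000 = 1:14658

1:14658


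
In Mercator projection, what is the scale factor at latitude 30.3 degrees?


SF = 1 / cos(30.3) = 1 / 0.863396 = 1.158

1.158


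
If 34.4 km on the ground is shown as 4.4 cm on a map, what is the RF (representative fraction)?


ground = 34.4 km = 3440000 cm; RF denominator = ground / map = 3440000 / 4.4 ≈ 781818; RF = 1:781818

1:781818


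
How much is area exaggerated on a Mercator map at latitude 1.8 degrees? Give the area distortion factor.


area_distortion = 1/cos^2(1.8) = 1.001

1.001


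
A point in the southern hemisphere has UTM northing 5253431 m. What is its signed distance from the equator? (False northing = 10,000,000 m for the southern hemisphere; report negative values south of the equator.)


For southern: actual = 5253431 - 10000000 = -4746569 m

-4746569 m


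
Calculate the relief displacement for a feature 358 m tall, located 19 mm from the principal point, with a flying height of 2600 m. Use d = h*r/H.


d = h * r / H = 358 * 19 / 2600 = 2.62 mm

2.62 mm


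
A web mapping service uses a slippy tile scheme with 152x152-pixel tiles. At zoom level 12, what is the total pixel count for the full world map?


tiles per axis = 2^12 = 4096
total tiles = 4096^2 = 16777216
pixels per axis = 4096 * 152 = 622592
total pixels = 622592^2 = 387620798464

387620798464 pixels


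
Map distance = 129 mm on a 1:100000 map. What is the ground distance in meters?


ground = 129 mm * 100000 / 1000 = 12900.0 m

12900.0 m


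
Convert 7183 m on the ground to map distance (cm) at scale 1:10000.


map_cm = 7183 * 100 / 10000 = 71.83 cm

71.83 cm


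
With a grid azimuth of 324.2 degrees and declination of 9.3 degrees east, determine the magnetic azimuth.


magnetic azimuth = grid azimuth - declination (east +ve)
mag_az = 324.2 - 9.3 = 314.9 degrees

314.9 degrees


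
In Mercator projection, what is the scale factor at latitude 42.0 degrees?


SF = 1 / cos(42.0) = 1 / 0.743145 = 1.346

1.346


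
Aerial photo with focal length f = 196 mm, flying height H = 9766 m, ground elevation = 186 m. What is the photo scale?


scale = f / (H - h) = 196 mm / 9580 m = 196 / 9580000 = 1:48878

1:48878


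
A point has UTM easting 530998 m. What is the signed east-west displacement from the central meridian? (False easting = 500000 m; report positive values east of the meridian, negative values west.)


displacement = 530998 - 500000 = 30998 m

30998 m


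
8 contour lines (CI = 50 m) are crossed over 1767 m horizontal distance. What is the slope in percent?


elevation change = 8 * 50 = 400 m
slope = 400 / 1767 * 100 = 22.6%

22.6%


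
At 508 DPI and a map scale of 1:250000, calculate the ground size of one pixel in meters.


pixel_cm = 2.54 / 508 = 0.005 cm
ground = pixel_cm * 250000 / 100 = 2.54 * 250000 / (508 * 100) = 635000 / 50800 = 12.5 m

12.5 m


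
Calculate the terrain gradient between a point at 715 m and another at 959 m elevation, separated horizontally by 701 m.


gradient = (959 - 715) / 701 = 244 / 701 = 0.3481

0.3481


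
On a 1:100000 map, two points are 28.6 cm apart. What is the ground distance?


ground = 28.6 cm * 100000 / 100 = 28600.0 m = 28.6 km

28.6 km


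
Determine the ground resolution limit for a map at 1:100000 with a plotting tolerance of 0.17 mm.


ground = 0.17 mm * 100000 / 1000 = 17.0 m

17.0 m


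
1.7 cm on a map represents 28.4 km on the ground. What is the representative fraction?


ground = 28.4 km = 2840000 cm; RF denominator = ground / map = 2840000 / 1.7 ≈ 1670588; RF = 1:1670588

1:1670588


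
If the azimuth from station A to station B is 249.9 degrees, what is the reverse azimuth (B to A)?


back azimuth = (249.9 + 180) mod 360 = 69.9 degrees

69.9 degrees


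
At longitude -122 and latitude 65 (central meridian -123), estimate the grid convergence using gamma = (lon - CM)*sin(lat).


gamma = (-122 - -123) * sin(65) = 1 * 0.906308 = 0.906 degrees

0.906 degrees


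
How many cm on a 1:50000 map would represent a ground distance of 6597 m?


map_cm = 6597 * 100 / 50000 = 13.194 cm ≈ 13.19 cm

13.19 cm


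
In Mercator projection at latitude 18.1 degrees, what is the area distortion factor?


area_distortion = 1/cos^2(18.1) = 1.107

1.107


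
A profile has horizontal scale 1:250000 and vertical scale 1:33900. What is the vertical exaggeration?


VE = horizontal_scale / vertical_scale = 250000 / 33900 ≈ 7.4

7.4x


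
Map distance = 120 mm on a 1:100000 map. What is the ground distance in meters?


ground = 120 mm * 100000 / 1000 = 12000.0 m

12000.0 m


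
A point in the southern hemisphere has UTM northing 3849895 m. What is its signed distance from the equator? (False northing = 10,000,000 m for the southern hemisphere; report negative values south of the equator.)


For southern: actual = 3849895 - 10000000 = -6150105 m

-6150105 m


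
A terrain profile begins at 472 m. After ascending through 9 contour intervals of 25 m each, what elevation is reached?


elevation = 472 + 9 * 25 = 697 m

697 m


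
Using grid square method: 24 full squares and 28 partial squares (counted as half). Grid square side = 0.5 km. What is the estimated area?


effective squares = 24 + 28 * 0.5 = 38.0
area = 38.0 * 0.25 = 9.5 km^2

9.5 km^2


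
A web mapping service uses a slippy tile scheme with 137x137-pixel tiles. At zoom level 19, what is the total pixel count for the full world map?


tiles per axis = 2^19 = 524288
total tiles = 524288^2 = 274877906944
pixels per axis = 524288 * 137 = 71827456
total pixels = 71827456^2 = 5159183435431936

5159183435431936 pixels


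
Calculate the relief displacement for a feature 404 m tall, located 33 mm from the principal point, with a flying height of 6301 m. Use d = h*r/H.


d = h * r / H = 404 * 33 / 6301 = 2.12 mm

2.12 mm


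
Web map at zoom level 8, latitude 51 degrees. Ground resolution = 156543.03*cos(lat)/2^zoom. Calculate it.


res = 156543.03 * cos(51) / 2^8 = 156543.03 * 0.62932039 / 256 = 384.83 m/pixel

384.83 m/pixel


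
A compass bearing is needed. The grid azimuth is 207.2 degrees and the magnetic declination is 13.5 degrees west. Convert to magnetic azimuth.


magnetic azimuth = grid azimuth - declination (east +ve)
mag_az = 207.2 - -13.5 = 220.7 degrees

220.7 degrees


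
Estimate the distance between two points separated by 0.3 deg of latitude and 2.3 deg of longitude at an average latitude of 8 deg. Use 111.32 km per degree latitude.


dlat_km = 0.3 * 111.32 = 33.396
dlon_km = 2.3 * 111.32 * cos(8) ≈ 253.544
dist = sqrt(33.396^2 + 253.544^2) ≈ 255.7 km

255.7 km


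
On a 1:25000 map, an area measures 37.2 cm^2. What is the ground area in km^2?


ground_area = 37.2 * (25000/100)^2 = 2325000.0 m^2 = 2.325 km^2

2.325 km^2


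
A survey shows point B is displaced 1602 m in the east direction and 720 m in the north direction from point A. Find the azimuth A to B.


az = atan2(1602, 720) = 65.8 deg
adjusted to 0-360: 65.8 degrees

65.8 degrees


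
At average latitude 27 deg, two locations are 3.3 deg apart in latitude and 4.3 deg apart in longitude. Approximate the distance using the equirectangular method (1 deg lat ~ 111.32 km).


dlat_km = 3.3 * 111.32 = 367.356
dlon_km = 4.3 * 111.32 * cos(27) ≈ 426.503
dist = sqrt(367.356^2 + 426.503^2) ≈ 562.9 km

562.9 km


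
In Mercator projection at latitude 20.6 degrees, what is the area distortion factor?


area_distortion = 1/cos^2(20.6) = 1.141

1.141


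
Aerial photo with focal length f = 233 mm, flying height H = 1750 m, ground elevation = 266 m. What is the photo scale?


scale = f / (H - h) = 233 mm / 1484 m = 233 / 1484000 = 1:6369

1:6369


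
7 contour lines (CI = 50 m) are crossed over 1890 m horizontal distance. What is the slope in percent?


elevation change = 7 * 50 = 350 m
slope = 350 / 1890 * 100 = 18.5%

18.5%


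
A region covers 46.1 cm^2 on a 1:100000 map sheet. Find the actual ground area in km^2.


ground_area = 46.1 * (100000/100)^2 = 46100000.0 m^2 = 46.1 km^2

46.1 km^2


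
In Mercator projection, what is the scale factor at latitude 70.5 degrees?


SF = 1 / cos(70.5) = 1 / 0.333807 = 2.996

2.996


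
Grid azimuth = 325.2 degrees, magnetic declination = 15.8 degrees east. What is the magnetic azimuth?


magnetic azimuth = grid azimuth - declination (east +ve)
mag_az = 325.2 - 15.8 = 309.4 degrees

309.4 degrees


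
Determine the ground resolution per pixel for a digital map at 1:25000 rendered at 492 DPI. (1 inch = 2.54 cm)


pixel_cm = 2.54 / 492 ≈ 0.005163 cm
ground = pixel_cm * 25000 / 100 = 2.54 * 25000 / (492 * 100) = 63500 / 49200 ≈ 1.29 m

1.29 m


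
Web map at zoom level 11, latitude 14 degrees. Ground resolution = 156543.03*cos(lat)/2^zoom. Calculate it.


res = 156543.03 * cos(14) / 2^11 = 156543.03 * 0.97029573 / 2048 = 74.17 m/pixel

74.17 m/pixel


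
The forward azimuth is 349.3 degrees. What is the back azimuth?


back azimuth = (349.3 + 180) mod 360 = 169.3 degrees

169.3 degrees


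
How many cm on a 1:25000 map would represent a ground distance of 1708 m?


map_cm = 1708 * 100 / 25000 = 6.832 cm ≈ 6.83 cm

6.83 cm


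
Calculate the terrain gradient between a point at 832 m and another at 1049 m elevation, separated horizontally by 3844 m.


gradient = (1049 - 832) / 3844 = 217 / 3844 = 0.0565

0.0565


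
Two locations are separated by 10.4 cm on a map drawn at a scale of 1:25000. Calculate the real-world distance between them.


ground = 10.4 cm * 25000 / 100 = 2600.0 m = 2.6 km

2.6 km


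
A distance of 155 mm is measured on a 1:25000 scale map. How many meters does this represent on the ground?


ground = 155 mm * 25000 / 1000 = 3875.0 m

3875.0 m


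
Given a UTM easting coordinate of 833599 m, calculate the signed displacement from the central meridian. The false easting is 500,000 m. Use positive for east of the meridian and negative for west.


displacement = 833599 - 500000 = 333599 m

333599 m


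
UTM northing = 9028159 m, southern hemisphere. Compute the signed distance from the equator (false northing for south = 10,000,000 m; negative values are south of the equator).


For southern: actual = 9028159 - 10000000 = -971841 m

-971841 m


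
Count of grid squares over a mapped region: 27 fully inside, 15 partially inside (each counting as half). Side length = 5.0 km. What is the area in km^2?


effective squares = 27 + 15 * 0.5 = 34.5
area = 34.5 * 25.0 = 862.5 km^2

862.5 km^2


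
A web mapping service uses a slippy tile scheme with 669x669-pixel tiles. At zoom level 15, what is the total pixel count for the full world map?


tiles per axis = 2^15 = 32768
total tiles = 32768^2 = 1073741824
pixels per axis = 32768 * 669 = 21921792
total pixels = 21921792^2 = 480564964491264

480564964491264 pixels


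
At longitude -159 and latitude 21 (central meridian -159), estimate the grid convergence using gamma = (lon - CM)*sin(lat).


gamma = (-159 - -159) * sin(21) = 0 * 0.358368 = 0.0 degrees

0.0 degrees


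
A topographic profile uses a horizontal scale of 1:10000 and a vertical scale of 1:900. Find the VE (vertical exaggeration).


VE = horizontal_scale / vertical_scale = 10000 / 900 ≈ 11.1

11.1x


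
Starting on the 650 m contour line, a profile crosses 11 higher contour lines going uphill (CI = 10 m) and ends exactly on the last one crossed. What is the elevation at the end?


elevation = 650 + 11 * 10 = 760 m

760 m


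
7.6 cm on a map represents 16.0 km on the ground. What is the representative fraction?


ground = 16.0 km = 1600000 cm; RF denominator = ground / map = 1600000 / 7.6 ≈ 210526; RF = 1:210526

1:210526


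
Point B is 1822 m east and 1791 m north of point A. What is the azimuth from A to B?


az = atan2(1822, 1791) = 45.5 deg
adjusted to 0-360: 45.5 degrees

45.5 degrees


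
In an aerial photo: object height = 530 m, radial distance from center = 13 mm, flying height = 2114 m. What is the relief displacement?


d = h * r / H = 530 * 13 / 2114 = 3.26 mm

3.26 mm


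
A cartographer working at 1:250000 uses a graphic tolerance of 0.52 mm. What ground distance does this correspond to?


ground = 0.52 mm * 250000 / 1000 = 130.0 m

130.0 m


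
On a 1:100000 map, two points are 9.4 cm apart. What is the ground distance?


ground = 9.4 cm * 100000 / 100 = 9400.0 m = 9.4 km

9.4 km


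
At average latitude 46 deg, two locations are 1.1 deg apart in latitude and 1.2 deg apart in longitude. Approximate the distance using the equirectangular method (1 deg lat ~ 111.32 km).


dlat_km = 1.1 * 111.32 = 122.452
dlon_km = 1.2 * 111.32 * cos(46) ≈ 92.795
dist = sqrt(122.452^2 + 92.795^2) ≈ 153.6 km

153.6 km


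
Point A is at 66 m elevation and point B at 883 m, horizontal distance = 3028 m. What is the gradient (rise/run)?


gradient = (883 - 66) / 3028 = 817 / 3028 = 0.2698

0.2698


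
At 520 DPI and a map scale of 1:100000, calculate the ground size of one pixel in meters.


pixel_cm = 2.54 / 520 ≈ 0.004885 cm
ground = pixel_cm * 100000 / 100 = 2.54 * 100000 / (520 * 100) = 254000 / 52000 ≈ 4.88 m

4.88 m


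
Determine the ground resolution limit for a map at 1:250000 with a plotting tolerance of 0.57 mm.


ground = 0.57 mm * 250000 / 1000 = 142.5 m

142.5 m


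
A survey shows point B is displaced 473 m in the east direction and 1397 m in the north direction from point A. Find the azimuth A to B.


az = atan2(473, 1397) = 18.7 deg
adjusted to 0-360: 18.7 degrees

18.7 degrees


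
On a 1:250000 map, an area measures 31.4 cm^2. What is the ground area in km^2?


ground_area = 31.4 * (250000/100)^2 = 196250000.0 m^2 = 196.25 km^2

196.25 km^2


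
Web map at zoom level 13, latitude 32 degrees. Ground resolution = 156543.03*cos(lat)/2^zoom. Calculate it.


res = 156543.03 * cos(32) / 2^13 = 156543.03 * 0.8480481 / 8192 = 16.21 m/pixel

16.21 m/pixel


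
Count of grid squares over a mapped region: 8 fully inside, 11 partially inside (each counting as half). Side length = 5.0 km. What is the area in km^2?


effective squares = 8 + 11 * 0.5 = 13.5
area = 13.5 * 25.0 = 337.5 km^2

337.5 km^2


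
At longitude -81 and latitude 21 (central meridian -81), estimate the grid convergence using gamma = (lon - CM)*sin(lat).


gamma = (-81 - -81) * sin(21) = 0 * 0.358368 = 0.0 degrees

0.0 degrees


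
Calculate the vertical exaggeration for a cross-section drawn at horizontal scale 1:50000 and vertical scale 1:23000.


VE = horizontal_scale / vertical_scale = 50000 / 23000 ≈ 2.2

2.2x


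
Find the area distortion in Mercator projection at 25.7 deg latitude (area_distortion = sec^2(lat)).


area_distortion = 1/cos^2(25.7) = 1.232

1.232


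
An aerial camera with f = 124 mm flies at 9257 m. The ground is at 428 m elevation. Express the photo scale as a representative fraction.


scale = f / (H - h) = 124 mm / 8829 m = 124 / 8829000 = 1:71202

1:71202


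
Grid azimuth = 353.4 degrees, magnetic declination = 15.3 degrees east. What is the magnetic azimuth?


magnetic azimuth = grid azimuth - declination (east +ve)
mag_az = 353.4 - 15.3 = 338.1 degrees

338.1 degrees


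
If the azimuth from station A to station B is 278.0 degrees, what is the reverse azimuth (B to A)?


back azimuth = (278.0 + 180) mod 360 = 98.0 degrees

98.0 degrees


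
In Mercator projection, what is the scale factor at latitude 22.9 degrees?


SF = 1 / cos(22.9) = 1 / 0.921185 = 1.086

1.086


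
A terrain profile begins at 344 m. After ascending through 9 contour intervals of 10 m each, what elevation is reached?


elevation = 344 + 9 * 10 = 434 m

434 m


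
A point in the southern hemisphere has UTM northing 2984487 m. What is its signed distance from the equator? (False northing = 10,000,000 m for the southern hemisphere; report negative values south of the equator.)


For southern: actual = 2984487 - 10000000 = -7015513 m

-7015513 m


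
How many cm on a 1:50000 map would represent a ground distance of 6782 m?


map_cm = 6782 * 100 / 50000 = 13.564 cm ≈ 13.56 cm

13.56 cm


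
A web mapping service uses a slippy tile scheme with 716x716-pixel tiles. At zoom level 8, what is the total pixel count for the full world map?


tiles per axis = 2^8 = 256
total tiles = 256^2 = 65536
pixels per axis = 256 * 716 = 183296
total pixels = 183296^2 = 33597423616

33597423616 pixels


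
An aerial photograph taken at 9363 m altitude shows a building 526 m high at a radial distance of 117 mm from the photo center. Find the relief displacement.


d = h * r / H = 526 * 117 / 9363 = 6.57 mm

6.57 mm


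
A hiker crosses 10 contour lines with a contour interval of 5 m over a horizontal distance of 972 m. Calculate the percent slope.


elevation change = 10 * 5 = 50 m
slope = 50 / 972 * 100 = 5.1%

5.1%


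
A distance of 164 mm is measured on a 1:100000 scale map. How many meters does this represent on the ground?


ground = 164 mm * 100000 / 1000 = 16400.0 m

16400.0 m


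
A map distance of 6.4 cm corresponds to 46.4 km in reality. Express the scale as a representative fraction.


ground = 46.4 km = 4640000 cm; RF denominator = ground / map = 4640000 / 6.4 = 725000; RF = 1:725000

1:725000


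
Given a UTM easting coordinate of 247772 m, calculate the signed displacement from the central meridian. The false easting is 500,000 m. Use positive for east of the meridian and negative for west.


displacement = 247772 - 500000 = -252228 m

-252228 m


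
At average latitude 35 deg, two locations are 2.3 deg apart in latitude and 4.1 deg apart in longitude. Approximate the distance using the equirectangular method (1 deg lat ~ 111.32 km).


dlat_km = 2.3 * 111.32 = 256.036
dlon_km = 4.1 * 111.32 * cos(35) ≈ 373.871
dist = sqrt(256.036^2 + 373.871^2) ≈ 453.1 km

453.1 km


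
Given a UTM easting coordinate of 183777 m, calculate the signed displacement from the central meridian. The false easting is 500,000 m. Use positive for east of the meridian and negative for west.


displacement = 183777 - 500000 = -316223 m

-316223 m


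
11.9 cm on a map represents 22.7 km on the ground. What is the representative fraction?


ground = 22.7 km = 2270000 cm; RF denominator = ground / map = 2270000 / 11.9 ≈ 190756; RF = 1:190756

1:190756


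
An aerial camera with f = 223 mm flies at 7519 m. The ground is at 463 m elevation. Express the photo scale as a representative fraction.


scale = f / (H - h) = 223 mm / 7056 m = 223 / 7056000 = 1:31641

1:31641


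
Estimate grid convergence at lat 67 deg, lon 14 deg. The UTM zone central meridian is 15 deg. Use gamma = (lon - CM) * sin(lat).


gamma = (14 - 15) * sin(67) = -1 * 0.920505 = -0.921 degrees

-0.921 degrees


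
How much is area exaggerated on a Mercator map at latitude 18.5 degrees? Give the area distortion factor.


area_distortion = 1/cos^2(18.5) = 1.112

1.112


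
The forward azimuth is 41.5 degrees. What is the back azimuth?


back azimuth = (41.5 + 180) mod 360 = 221.5 degrees

221.5 degrees


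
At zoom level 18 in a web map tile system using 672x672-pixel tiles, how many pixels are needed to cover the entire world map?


tiles per axis = 2^18 = 262144
total tiles = 262144^2 = 68719476736
pixels per axis = 262144 * 672 = 176160768
total pixels = 176160768^2 = 31032616182349824

31032616182349824 pixels


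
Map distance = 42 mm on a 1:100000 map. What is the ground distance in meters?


ground = 42 mm * 100000 / 1000 = 4200.0 m

4200.0 m


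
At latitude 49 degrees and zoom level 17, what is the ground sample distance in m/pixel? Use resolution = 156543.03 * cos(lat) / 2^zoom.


res = 156543.03 * cos(49) / 2^17 = 156543.03 * 0.65605903 / 131072 = 0.78 m/pixel

0.78 m/pixel


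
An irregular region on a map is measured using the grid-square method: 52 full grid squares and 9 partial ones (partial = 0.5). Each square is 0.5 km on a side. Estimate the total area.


effective squares = 52 + 9 * 0.5 = 56.5
area = 56.5 * 0.25 = 14.125 km^2

14.125 km^2


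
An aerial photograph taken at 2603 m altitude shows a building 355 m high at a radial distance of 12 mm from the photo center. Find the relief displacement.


d = h * r / H = 355 * 12 / 2603 = 1.64 mm

1.64 mm


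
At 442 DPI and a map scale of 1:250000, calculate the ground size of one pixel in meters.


pixel_cm = 2.54 / 442 ≈ 0.005747 cm
ground = pixel_cm * 250000 / 100 = 2.54 * 250000 / (442 * 100) = 635000 / 44200 ≈ 14.37 m

14.37 m


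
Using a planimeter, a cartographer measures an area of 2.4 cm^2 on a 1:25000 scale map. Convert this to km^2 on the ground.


ground_area = 2.4 * (25000/100)^2 = 150000.0 m^2 = 0.15 km^2

0.15 km^2


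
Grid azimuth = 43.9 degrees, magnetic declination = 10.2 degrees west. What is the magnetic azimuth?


magnetic azimuth = grid azimuth - declination (east +ve)
mag_az = 43.9 - -10.2 = 54.1 degrees

54.1 degrees


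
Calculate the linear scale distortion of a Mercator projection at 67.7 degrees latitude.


SF = 1 / cos(67.7) = 1 / 0.379456 = 2.635

2.635


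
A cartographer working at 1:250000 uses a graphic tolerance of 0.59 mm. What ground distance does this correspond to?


ground = 0.59 mm * 250000 / 1000 = 147.5 m

147.5 m


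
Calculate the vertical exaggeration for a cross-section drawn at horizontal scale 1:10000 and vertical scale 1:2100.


VE = horizontal_scale / vertical_scale = 10000 / 2100 ≈ 4.8

4.8x


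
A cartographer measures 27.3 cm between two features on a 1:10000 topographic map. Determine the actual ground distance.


ground = 27.3 cm * 10000 / 100 = 2730.0 m = 2.73 km

2.73 km


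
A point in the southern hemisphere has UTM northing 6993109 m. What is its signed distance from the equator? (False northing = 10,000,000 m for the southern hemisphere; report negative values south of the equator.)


For southern: actual = 6993109 - 10000000 = -3006891 m

-3006891 m


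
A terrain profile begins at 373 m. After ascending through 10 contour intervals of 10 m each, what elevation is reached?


elevation = 373 + 10 * 10 = 473 m

473 m


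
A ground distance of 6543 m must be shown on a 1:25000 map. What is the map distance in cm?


map_cm = 6543 * 100 / 25000 = 26.172 cm ≈ 26.17 cm

26.17 cm
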